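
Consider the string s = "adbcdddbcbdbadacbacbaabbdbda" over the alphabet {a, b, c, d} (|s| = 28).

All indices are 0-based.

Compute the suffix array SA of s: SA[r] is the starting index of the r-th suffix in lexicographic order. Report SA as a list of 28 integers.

rank→(start, suffix):
  0 → (27, 'a')
  1 → (20, 'aabbdbda')
  2 → (21, 'abbdbda')
  3 → (17, 'acbaabbdbda')
  4 → (14, 'acbacbaabbdbda')
  5 → (12, 'adacbacbaabbdbda')
  6 → (0, 'adbcdddbcbdbadacbacbaabbdbda')
  7 → (19, 'baabbdbda')
  8 → (16, 'bacbaabbdbda')
  9 → (11, 'badacbacbaabbdbda')
  10 → (22, 'bbdbda')
  11 → (7, 'bcbdbadacbacbaabbdbda')
  12 → (2, 'bcdddbcbdbadacbacbaabbdbda')
  13 → (25, 'bda')
  14 → (9, 'bdbadacbacbaabbdbda')
  15 → (23, 'bdbda')
  16 → (18, 'cbaabbdbda')
  17 → (15, 'cbacbaabbdbda')
  18 → (8, 'cbdbadacbacbaabbdbda')
  19 → (3, 'cdddbcbdbadacbacbaabbdbda')
  20 → (26, 'da')
  21 → (13, 'dacbacbaabbdbda')
  22 → (10, 'dbadacbacbaabbdbda')
  23 → (6, 'dbcbdbadacbacbaabbdbda')
  24 → (1, 'dbcdddbcbdbadacbacbaabbdbda')
  25 → (24, 'dbda')
  26 → (5, 'ddbcbdbadacbacbaabbdbda')
  27 → (4, 'dddbcbdbadacbacbaabbdbda')

[27, 20, 21, 17, 14, 12, 0, 19, 16, 11, 22, 7, 2, 25, 9, 23, 18, 15, 8, 3, 26, 13, 10, 6, 1, 24, 5, 4]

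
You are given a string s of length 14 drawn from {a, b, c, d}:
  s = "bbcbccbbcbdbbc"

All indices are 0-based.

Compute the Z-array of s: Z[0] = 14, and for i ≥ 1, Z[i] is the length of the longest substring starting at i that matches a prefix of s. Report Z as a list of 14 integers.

Z[0]=14
i=1: i≥r, start 0; Z[1]=1 grow→box=[1,2)
i=2: i≥r, start 0; Z[2]=0
i=3: i≥r, start 0; Z[3]=1 grow→box=[3,4)
i=4: i≥r, start 0; Z[4]=0
i=5: i≥r, start 0; Z[5]=0
i=6: i≥r, start 0; Z[6]=4 grow→box=[6,10)
i=7: min(r-i=3, Z[1]=1)=1; Z[7]=1
i=8: min(r-i=2, Z[2]=0)=0; Z[8]=0
i=9: min(r-i=1, Z[3]=1)=1; Z[9]=1
i=10: i≥r, start 0; Z[10]=0
i=11: i≥r, start 0; Z[11]=3 grow→box=[11,14)
i=12: min(r-i=2, Z[1]=1)=1; Z[12]=1
i=13: min(r-i=1, Z[2]=0)=0; Z[13]=0

[14, 1, 0, 1, 0, 0, 4, 1, 0, 1, 0, 3, 1, 0]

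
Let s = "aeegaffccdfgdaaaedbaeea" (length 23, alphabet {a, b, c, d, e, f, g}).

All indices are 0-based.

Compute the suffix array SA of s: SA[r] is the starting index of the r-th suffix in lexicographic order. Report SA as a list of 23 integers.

sorted suffixes:
  #0 SA[0]=22  'a'
  #1 SA[1]=13  'aaaedbaeea'
  #2 SA[2]=14  'aaedbaeea'
  #3 SA[3]=15  'aedbaeea'
  #4 SA[4]=19  'aeea'
  #5 SA[5]=0  'aeegaffccdfgdaaaedbaeea'
  #6 SA[6]=4  'affccdfgdaaaedbaeea'
  #7 SA[7]=18  'baeea'
  #8 SA[8]=7  'ccdfgdaaaedbaeea'
  #9 SA[9]=8  'cdfgdaaaedbaeea'
  #10 SA[10]=12  'daaaedbaeea'
  #11 SA[11]=17  'dbaeea'
  #12 SA[12]=9  'dfgdaaaedbaeea'
  #13 SA[13]=21  'ea'
  #14 SA[14]=16  'edbaeea'
  #15 SA[15]=20  'eea'
  #16 SA[16]=1  'eegaffccdfgdaaaedbaeea'
  #17 SA[17]=2  'egaffccdfgdaaaedbaeea'
  #18 SA[18]=6  'fccdfgdaaaedbaeea'
  #19 SA[19]=5  'ffccdfgdaaaedbaeea'
  #20 SA[20]=10  'fgdaaaedbaeea'
  #21 SA[21]=3  'gaffccdfgdaaaedbaeea'
  #22 SA[22]=11  'gdaaaedbaeea'

[22, 13, 14, 15, 19, 0, 4, 18, 7, 8, 12, 17, 9, 21, 16, 20, 1, 2, 6, 5, 10, 3, 11]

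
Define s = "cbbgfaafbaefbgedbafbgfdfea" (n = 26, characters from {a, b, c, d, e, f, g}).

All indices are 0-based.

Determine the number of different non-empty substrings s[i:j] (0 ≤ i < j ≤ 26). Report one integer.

rank | idx | suffix
   0 |  25 | a
   1 |   5 | aafbaefbgedbafbgfdfea
   2 |   9 | aefbgedbafbgfdfea
   3 |   6 | afbaefbgedbafbgfdfea
   4 |  17 | afbgfdfea
   5 |   8 | baefbgedbafbgfdfea
   6 |  16 | bafbgfdfea
   7 |   1 | bbgfaafbaefbgedbafbgfdfea
   8 |  12 | bgedbafbgfdfea
   9 |   2 | bgfaafbaefbgedbafbgfdfea
  10 |  19 | bgfdfea
  11 |   0 | cbbgfaafbaefbgedbafbgfdfea
  12 |  15 | dbafbgfdfea
  13 |  22 | dfea
  14 |  24 | ea
  15 |  14 | edbafbgfdfea
  16 |  10 | efbgedbafbgfdfea
  17 |   4 | faafbaefbgedbafbgfdfea
  18 |   7 | fbaefbgedbafbgfdfea
  19 |  11 | fbgedbafbgfdfea
  20 |  18 | fbgfdfea
  21 |  21 | fdfea
  22 |  23 | fea
  23 |  13 | gedbafbgfdfea
  24 |   3 | gfaafbaefbgedbafbgfdfea
  25 |  20 | gfdfea

SA = [25, 5, 9, 6, 17, 8, 16, 1, 12, 2, 19, 0, 15, 22, 24, 14, 10, 4, 7, 11, 18, 21, 23, 13, 3, 20]
rank  pair      lcp
   1  s[25:],s[5:]  1  'a'
   2  s[5:],s[9:]  1  'a'
   3  s[9:],s[6:]  1  'a'
   4  s[6:],s[17:]  3  'afb'
   5  s[17:],s[8:]  0  ''
   6  s[8:],s[16:]  2  'ba'
   7  s[16:],s[1:]  1  'b'
   8  s[1:],s[12:]  1  'b'
   9  s[12:],s[2:]  2  'bg'
  10  s[2:],s[19:]  3  'bgf'
  11  s[19:],s[0:]  0  ''
  12  s[0:],s[15:]  0  ''
  13  s[15:],s[22:]  1  'd'
  14  s[22:],s[24:]  0  ''
  15  s[24:],s[14:]  1  'e'
  16  s[14:],s[10:]  1  'e'
  17  s[10:],s[4:]  0  ''
  18  s[4:],s[7:]  1  'f'
  19  s[7:],s[11:]  2  'fb'
  20  s[11:],s[18:]  3  'fbg'
  21  s[18:],s[21:]  1  'f'
  22  s[21:],s[23:]  1  'f'
  23  s[23:],s[13:]  0  ''
  24  s[13:],s[3:]  1  'g'
  25  s[3:],s[20:]  2  'gf'

n(n+1)/2 = 26·27/2 = 351
Σ LCP = 0 + 1 + 1 + 1 + 3 + 0 + 2 + 1 + 1 + 2 + 3 + 0 + 0 + 1 + 0 + 1 + 1 + 0 + 1 + 2 + 3 + 1 + 1 + 0 + 1 + 2 = 29
distinct = 351 − 29 = 322

322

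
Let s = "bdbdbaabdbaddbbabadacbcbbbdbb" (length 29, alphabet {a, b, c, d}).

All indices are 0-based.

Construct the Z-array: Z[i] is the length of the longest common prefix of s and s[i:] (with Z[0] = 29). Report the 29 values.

[29, 0, 3, 0, 1, 0, 0, 3, 0, 1, 0, 0, 0, 1, 1, 0, 1, 0, 0, 0, 0, 1, 0, 1, 1, 3, 0, 1, 1]

Z[0]=29
i=1: fresh scan; Z[1]=0
i=2: fresh scan; Z[2]=3 grow→box=[2,5)
i=3: min(r-i=2, Z[1]=0)=0; Z[3]=0
i=4: min(r-i=1, Z[2]=3)=1; Z[4]=1
i=5: fresh scan; Z[5]=0
i=6: fresh scan; Z[6]=0
i=7: fresh scan; Z[7]=3 grow→box=[7,10)
i=8: min(r-i=2, Z[1]=0)=0; Z[8]=0
i=9: min(r-i=1, Z[2]=3)=1; Z[9]=1
i=10: fresh scan; Z[10]=0
i=11: fresh scan; Z[11]=0
i=12: fresh scan; Z[12]=0
i=13: fresh scan; Z[13]=1 grow→box=[13,14)
i=14: fresh scan; Z[14]=1 grow→box=[14,15)
i=15: fresh scan; Z[15]=0
i=16: fresh scan; Z[16]=1 grow→box=[16,17)
i=17: fresh scan; Z[17]=0
i=18: fresh scan; Z[18]=0
i=19: fresh scan; Z[19]=0
i=20: fresh scan; Z[20]=0
i=21: fresh scan; Z[21]=1 grow→box=[21,22)
i=22: fresh scan; Z[22]=0
i=23: fresh scan; Z[23]=1 grow→box=[23,24)
i=24: fresh scan; Z[24]=1 grow→box=[24,25)
i=25: fresh scan; Z[25]=3 grow→box=[25,28)
i=26: min(r-i=2, Z[1]=0)=0; Z[26]=0
i=27: min(r-i=1, Z[2]=3)=1; Z[27]=1
i=28: fresh scan; Z[28]=1 grow→box=[28,29)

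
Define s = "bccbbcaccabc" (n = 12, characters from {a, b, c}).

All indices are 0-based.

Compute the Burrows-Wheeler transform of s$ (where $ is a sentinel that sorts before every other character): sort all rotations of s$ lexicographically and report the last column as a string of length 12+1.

ccccab$bcbcab

rank  rotation       last
    0  $bccbbcaccabc  c
    1  abc$bccbbcacc  c
    2  accabc$bccbbc  c
    3  bbcaccabc$bcc  c
    4  bc$bccbbcacca  a
    5  bcaccabc$bccb  b
    6  bccbbcaccabc$  $
    7  c$bccbbcaccab  b
    8  cabc$bccbbcac  c
    9  caccabc$bccbb  b
   10  cbbcaccabc$bc  c
   11  ccabc$bccbbca  a
   12  ccbbcaccabc$b  b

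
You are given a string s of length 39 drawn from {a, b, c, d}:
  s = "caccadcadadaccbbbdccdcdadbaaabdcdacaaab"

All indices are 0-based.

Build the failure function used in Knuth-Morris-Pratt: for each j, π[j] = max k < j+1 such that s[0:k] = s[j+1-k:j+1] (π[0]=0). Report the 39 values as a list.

π[0] = 0
j=1 s[j]='a': π[1]=0 (border '')
j=2 s[j]='c': π[2]=1 (border 'c')
j=3 s[j]='c': k: 1→0; π[3]=1 (border 'c')
j=4 s[j]='a': π[4]=2 (border 'ca')
j=5 s[j]='d': k: 2→0; π[5]=0 (border '')
j=6 s[j]='c': π[6]=1 (border 'c')
j=7 s[j]='a': π[7]=2 (border 'ca')
j=8 s[j]='d': k: 2→0; π[8]=0 (border '')
j=9 s[j]='a': π[9]=0 (border '')
j=10 s[j]='d': π[10]=0 (border '')
j=11 s[j]='a': π[11]=0 (border '')
j=12 s[j]='c': π[12]=1 (border 'c')
j=13 s[j]='c': k: 1→0; π[13]=1 (border 'c')
j=14 s[j]='b': k: 1→0; π[14]=0 (border '')
j=15 s[j]='b': π[15]=0 (border '')
j=16 s[j]='b': π[16]=0 (border '')
j=17 s[j]='d': π[17]=0 (border '')
j=18 s[j]='c': π[18]=1 (border 'c')
j=19 s[j]='c': k: 1→0; π[19]=1 (border 'c')
j=20 s[j]='d': k: 1→0; π[20]=0 (border '')
j=21 s[j]='c': π[21]=1 (border 'c')
j=22 s[j]='d': k: 1→0; π[22]=0 (border '')
j=23 s[j]='a': π[23]=0 (border '')
j=24 s[j]='d': π[24]=0 (border '')
j=25 s[j]='b': π[25]=0 (border '')
j=26 s[j]='a': π[26]=0 (border '')
j=27 s[j]='a': π[27]=0 (border '')
j=28 s[j]='a': π[28]=0 (border '')
j=29 s[j]='b': π[29]=0 (border '')
j=30 s[j]='d': π[30]=0 (border '')
j=31 s[j]='c': π[31]=1 (border 'c')
j=32 s[j]='d': k: 1→0; π[32]=0 (border '')
j=33 s[j]='a': π[33]=0 (border '')
j=34 s[j]='c': π[34]=1 (border 'c')
j=35 s[j]='a': π[35]=2 (border 'ca')
j=36 s[j]='a': k: 2→0; π[36]=0 (border '')
j=37 s[j]='a': π[37]=0 (border '')
j=38 s[j]='b': π[38]=0 (border '')

[0, 0, 1, 1, 2, 0, 1, 2, 0, 0, 0, 0, 1, 1, 0, 0, 0, 0, 1, 1, 0, 1, 0, 0, 0, 0, 0, 0, 0, 0, 0, 1, 0, 0, 1, 2, 0, 0, 0]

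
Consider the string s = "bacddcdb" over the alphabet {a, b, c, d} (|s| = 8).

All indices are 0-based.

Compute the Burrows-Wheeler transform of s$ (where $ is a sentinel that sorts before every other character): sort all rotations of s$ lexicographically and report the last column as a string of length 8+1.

bbd$dacdc

rank  rotation   last
    0  $bacddcdb  b
    1  acddcdb$b  b
    2  b$bacddcd  d
    3  bacddcdb$  $
    4  cdb$bacdd  d
    5  cddcdb$ba  a
    6  db$bacddc  c
    7  dcdb$bacd  d
    8  ddcdb$bac  c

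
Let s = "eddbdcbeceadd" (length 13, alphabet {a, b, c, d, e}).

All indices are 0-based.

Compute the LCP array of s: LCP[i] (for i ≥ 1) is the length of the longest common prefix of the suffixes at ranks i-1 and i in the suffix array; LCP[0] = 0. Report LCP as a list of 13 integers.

sorted suffixes:
  #0 SA[0]=10  'add'
  #1 SA[1]=3  'bdcbeceadd'
  #2 SA[2]=6  'beceadd'
  #3 SA[3]=5  'cbeceadd'
  #4 SA[4]=8  'ceadd'
  #5 SA[5]=12  'd'
  #6 SA[6]=2  'dbdcbeceadd'
  #7 SA[7]=4  'dcbeceadd'
  #8 SA[8]=11  'dd'
  #9 SA[9]=1  'ddbdcbeceadd'
  #10 SA[10]=9  'eadd'
  #11 SA[11]=7  'eceadd'
  #12 SA[12]=0  'eddbdcbeceadd'

SA = [10, 3, 6, 5, 8, 12, 2, 4, 11, 1, 9, 7, 0]
rank  pair      lcp
   1  s[10:],s[3:]  0  ''
   2  s[3:],s[6:]  1  'b'
   3  s[6:],s[5:]  0  ''
   4  s[5:],s[8:]  1  'c'
   5  s[8:],s[12:]  0  ''
   6  s[12:],s[2:]  1  'd'
   7  s[2:],s[4:]  1  'd'
   8  s[4:],s[11:]  1  'd'
   9  s[11:],s[1:]  2  'dd'
  10  s[1:],s[9:]  0  ''
  11  s[9:],s[7:]  1  'e'
  12  s[7:],s[0:]  1  'e'

[0, 0, 1, 0, 1, 0, 1, 1, 1, 2, 0, 1, 1]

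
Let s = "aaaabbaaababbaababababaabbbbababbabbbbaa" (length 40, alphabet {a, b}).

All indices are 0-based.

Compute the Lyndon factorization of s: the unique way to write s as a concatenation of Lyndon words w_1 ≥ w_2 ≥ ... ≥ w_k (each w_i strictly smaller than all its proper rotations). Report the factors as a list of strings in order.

emit factor 1: 'aaaabbaaababbaababababaabbbbababbabbbb' (i=0, period=38)
emit factor 2: 'a' (i=38, period=1)
emit factor 3: 'a' (i=39, period=1)

["aaaabbaaababbaababababaabbbbababbabbbb", "a", "a"]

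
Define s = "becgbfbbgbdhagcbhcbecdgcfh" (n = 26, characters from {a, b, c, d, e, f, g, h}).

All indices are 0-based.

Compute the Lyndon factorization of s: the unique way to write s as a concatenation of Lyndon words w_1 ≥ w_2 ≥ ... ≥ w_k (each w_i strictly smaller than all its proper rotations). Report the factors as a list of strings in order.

emit factor 1: 'becgbf' (i=0, period=6)
emit factor 2: 'bbgbdh' (i=6, period=6)
emit factor 3: 'agcbhcbecdgcfh' (i=12, period=14)

["becgbf", "bbgbdh", "agcbhcbecdgcfh"]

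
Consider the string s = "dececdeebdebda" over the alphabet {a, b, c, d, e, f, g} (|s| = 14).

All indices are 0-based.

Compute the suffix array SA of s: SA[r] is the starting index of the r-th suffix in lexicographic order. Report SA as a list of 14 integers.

sorted suffixes:
  #0 SA[0]=13  'a'
  #1 SA[1]=11  'bda'
  #2 SA[2]=8  'bdebda'
  #3 SA[3]=4  'cdeebdebda'
  #4 SA[4]=2  'cecdeebdebda'
  #5 SA[5]=12  'da'
  #6 SA[6]=9  'debda'
  #7 SA[7]=0  'dececdeebdebda'
  #8 SA[8]=5  'deebdebda'
  #9 SA[9]=10  'ebda'
  #10 SA[10]=7  'ebdebda'
  #11 SA[11]=3  'ecdeebdebda'
  #12 SA[12]=1  'ececdeebdebda'
  #13 SA[13]=6  'eebdebda'

[13, 11, 8, 4, 2, 12, 9, 0, 5, 10, 7, 3, 1, 6]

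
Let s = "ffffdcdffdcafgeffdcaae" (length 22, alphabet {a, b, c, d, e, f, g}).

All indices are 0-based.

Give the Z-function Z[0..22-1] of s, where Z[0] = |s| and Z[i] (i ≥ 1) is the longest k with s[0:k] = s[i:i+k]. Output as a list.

Z[0]=22
i=1: i≥r, start 0; Z[1]=3 grow→box=[1,4)
i=2: min(r-i=2, Z[1]=3)=2; Z[2]=2
i=3: min(r-i=1, Z[2]=2)=1; Z[3]=1
i=4: i≥r, start 0; Z[4]=0
i=5: i≥r, start 0; Z[5]=0
i=6: i≥r, start 0; Z[6]=0
i=7: i≥r, start 0; Z[7]=2 grow→box=[7,9)
i=8: min(r-i=1, Z[1]=3)=1; Z[8]=1
i=9: i≥r, start 0; Z[9]=0
i=10: i≥r, start 0; Z[10]=0
i=11: i≥r, start 0; Z[11]=0
i=12: i≥r, start 0; Z[12]=1 grow→box=[12,13)
i=13: i≥r, start 0; Z[13]=0
i=14: i≥r, start 0; Z[14]=0
i=15: i≥r, start 0; Z[15]=2 grow→box=[15,17)
i=16: min(r-i=1, Z[1]=3)=1; Z[16]=1
i=17: i≥r, start 0; Z[17]=0
i=18: i≥r, start 0; Z[18]=0
i=19: i≥r, start 0; Z[19]=0
i=20: i≥r, start 0; Z[20]=0
i=21: i≥r, start 0; Z[21]=0

[22, 3, 2, 1, 0, 0, 0, 2, 1, 0, 0, 0, 1, 0, 0, 2, 1, 0, 0, 0, 0, 0]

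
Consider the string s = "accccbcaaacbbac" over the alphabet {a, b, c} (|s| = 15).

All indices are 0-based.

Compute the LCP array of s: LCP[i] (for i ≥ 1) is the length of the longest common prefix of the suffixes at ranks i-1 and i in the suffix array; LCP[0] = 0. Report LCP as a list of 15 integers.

[0, 2, 1, 2, 2, 0, 1, 1, 0, 1, 1, 2, 1, 2, 3]

rank→(start, suffix):
  0 → (7, 'aaacbbac')
  1 → (8, 'aacbbac')
  2 → (13, 'ac')
  3 → (9, 'acbbac')
  4 → (0, 'accccbcaaacbbac')
  5 → (12, 'bac')
  6 → (11, 'bbac')
  7 → (5, 'bcaaacbbac')
  8 → (14, 'c')
  9 → (6, 'caaacbbac')
  10 → (10, 'cbbac')
  11 → (4, 'cbcaaacbbac')
  12 → (3, 'ccbcaaacbbac')
  13 → (2, 'cccbcaaacbbac')
  14 → (1, 'ccccbcaaacbbac')

SA = [7, 8, 13, 9, 0, 12, 11, 5, 14, 6, 10, 4, 3, 2, 1]
rank  pair      lcp
   1  s[7:],s[8:]  2  'aa'
   2  s[8:],s[13:]  1  'a'
   3  s[13:],s[9:]  2  'ac'
   4  s[9:],s[0:]  2  'ac'
   5  s[0:],s[12:]  0  ''
   6  s[12:],s[11:]  1  'b'
   7  s[11:],s[5:]  1  'b'
   8  s[5:],s[14:]  0  ''
   9  s[14:],s[6:]  1  'c'
  10  s[6:],s[10:]  1  'c'
  11  s[10:],s[4:]  2  'cb'
  12  s[4:],s[3:]  1  'c'
  13  s[3:],s[2:]  2  'cc'
  14  s[2:],s[1:]  3  'ccc'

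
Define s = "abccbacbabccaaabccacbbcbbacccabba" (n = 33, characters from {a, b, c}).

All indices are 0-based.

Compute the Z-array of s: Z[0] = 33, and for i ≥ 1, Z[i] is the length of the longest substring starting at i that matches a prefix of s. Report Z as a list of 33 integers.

[33, 0, 0, 0, 0, 1, 0, 0, 4, 0, 0, 0, 1, 1, 4, 0, 0, 0, 1, 0, 0, 0, 0, 0, 0, 1, 0, 0, 0, 2, 0, 0, 1]

Z[0]=33
i=1: outside box; Z[1]=0
i=2: outside box; Z[2]=0
i=3: outside box; Z[3]=0
i=4: outside box; Z[4]=0
i=5: outside box; Z[5]=1 extend→box=[5,6)
i=6: outside box; Z[6]=0
i=7: outside box; Z[7]=0
i=8: outside box; Z[8]=4 extend→box=[8,12)
i=9: min(r-i=3, Z[1]=0)=0; Z[9]=0
i=10: min(r-i=2, Z[2]=0)=0; Z[10]=0
i=11: min(r-i=1, Z[3]=0)=0; Z[11]=0
i=12: outside box; Z[12]=1 extend→box=[12,13)
i=13: outside box; Z[13]=1 extend→box=[13,14)
i=14: outside box; Z[14]=4 extend→box=[14,18)
i=15: min(r-i=3, Z[1]=0)=0; Z[15]=0
i=16: min(r-i=2, Z[2]=0)=0; Z[16]=0
i=17: min(r-i=1, Z[3]=0)=0; Z[17]=0
i=18: outside box; Z[18]=1 extend→box=[18,19)
i=19: outside box; Z[19]=0
i=20: outside box; Z[20]=0
i=21: outside box; Z[21]=0
i=22: outside box; Z[22]=0
i=23: outside box; Z[23]=0
i=24: outside box; Z[24]=0
i=25: outside box; Z[25]=1 extend→box=[25,26)
i=26: outside box; Z[26]=0
i=27: outside box; Z[27]=0
i=28: outside box; Z[28]=0
i=29: outside box; Z[29]=2 extend→box=[29,31)
i=30: min(r-i=1, Z[1]=0)=0; Z[30]=0
i=31: outside box; Z[31]=0
i=32: outside box; Z[32]=1 extend→box=[32,33)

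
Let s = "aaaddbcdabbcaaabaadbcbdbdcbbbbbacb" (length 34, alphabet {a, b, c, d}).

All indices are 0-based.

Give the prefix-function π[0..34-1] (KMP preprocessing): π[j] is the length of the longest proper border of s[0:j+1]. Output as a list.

π[0] = 0
j=1 s[j]='a': π[1]=1 (border 'a')
j=2 s[j]='a': π[2]=2 (border 'aa')
j=3 s[j]='d': k: 2→1→0; π[3]=0 (border '')
j=4 s[j]='d': π[4]=0 (border '')
j=5 s[j]='b': π[5]=0 (border '')
j=6 s[j]='c': π[6]=0 (border '')
j=7 s[j]='d': π[7]=0 (border '')
j=8 s[j]='a': π[8]=1 (border 'a')
j=9 s[j]='b': k: 1→0; π[9]=0 (border '')
j=10 s[j]='b': π[10]=0 (border '')
j=11 s[j]='c': π[11]=0 (border '')
j=12 s[j]='a': π[12]=1 (border 'a')
j=13 s[j]='a': π[13]=2 (border 'aa')
j=14 s[j]='a': π[14]=3 (border 'aaa')
j=15 s[j]='b': k: 3→2→1→0; π[15]=0 (border '')
j=16 s[j]='a': π[16]=1 (border 'a')
j=17 s[j]='a': π[17]=2 (border 'aa')
j=18 s[j]='d': k: 2→1→0; π[18]=0 (border '')
j=19 s[j]='b': π[19]=0 (border '')
j=20 s[j]='c': π[20]=0 (border '')
j=21 s[j]='b': π[21]=0 (border '')
j=22 s[j]='d': π[22]=0 (border '')
j=23 s[j]='b': π[23]=0 (border '')
j=24 s[j]='d': π[24]=0 (border '')
j=25 s[j]='c': π[25]=0 (border '')
j=26 s[j]='b': π[26]=0 (border '')
j=27 s[j]='b': π[27]=0 (border '')
j=28 s[j]='b': π[28]=0 (border '')
j=29 s[j]='b': π[29]=0 (border '')
j=30 s[j]='b': π[30]=0 (border '')
j=31 s[j]='a': π[31]=1 (border 'a')
j=32 s[j]='c': k: 1→0; π[32]=0 (border '')
j=33 s[j]='b': π[33]=0 (border '')

[0, 1, 2, 0, 0, 0, 0, 0, 1, 0, 0, 0, 1, 2, 3, 0, 1, 2, 0, 0, 0, 0, 0, 0, 0, 0, 0, 0, 0, 0, 0, 1, 0, 0]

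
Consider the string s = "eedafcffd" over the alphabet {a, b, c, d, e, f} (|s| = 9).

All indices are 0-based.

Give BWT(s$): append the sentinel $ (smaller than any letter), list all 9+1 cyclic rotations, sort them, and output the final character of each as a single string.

ddffee$afc

rank  rotation    last
    0  $eedafcffd  d
    1  afcffd$eed  d
    2  cffd$eedaf  f
    3  d$eedafcff  f
    4  dafcffd$ee  e
    5  edafcffd$e  e
    6  eedafcffd$  $
    7  fcffd$eeda  a
    8  fd$eedafcf  f
    9  ffd$eedafc  c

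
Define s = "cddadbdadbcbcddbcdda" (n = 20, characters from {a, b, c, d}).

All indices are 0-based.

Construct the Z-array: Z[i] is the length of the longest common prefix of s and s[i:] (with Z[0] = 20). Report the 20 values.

[20, 0, 0, 0, 0, 0, 0, 0, 0, 0, 1, 0, 3, 0, 0, 0, 4, 0, 0, 0]

Z[0]=20
i=1: i≥r, start 0; Z[1]=0
i=2: i≥r, start 0; Z[2]=0
i=3: i≥r, start 0; Z[3]=0
i=4: i≥r, start 0; Z[4]=0
i=5: i≥r, start 0; Z[5]=0
i=6: i≥r, start 0; Z[6]=0
i=7: i≥r, start 0; Z[7]=0
i=8: i≥r, start 0; Z[8]=0
i=9: i≥r, start 0; Z[9]=0
i=10: i≥r, start 0; Z[10]=1 grow→box=[10,11)
i=11: i≥r, start 0; Z[11]=0
i=12: i≥r, start 0; Z[12]=3 grow→box=[12,15)
i=13: min(r-i=2, Z[1]=0)=0; Z[13]=0
i=14: min(r-i=1, Z[2]=0)=0; Z[14]=0
i=15: i≥r, start 0; Z[15]=0
i=16: i≥r, start 0; Z[16]=4 grow→box=[16,20)
i=17: min(r-i=3, Z[1]=0)=0; Z[17]=0
i=18: min(r-i=2, Z[2]=0)=0; Z[18]=0
i=19: min(r-i=1, Z[3]=0)=0; Z[19]=0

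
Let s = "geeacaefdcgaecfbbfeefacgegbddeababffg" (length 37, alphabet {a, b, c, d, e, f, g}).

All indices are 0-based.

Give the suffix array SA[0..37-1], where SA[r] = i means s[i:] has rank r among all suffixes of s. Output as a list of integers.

rank→(start, suffix):
  0 → (30, 'ababffg')
  1 → (32, 'abffg')
  2 → (3, 'acaefdcgaecfbbfeefacgegbddeababffg')
  3 → (21, 'acgegbddeababffg')
  4 → (11, 'aecfbbfeefacgegbddeababffg')
  5 → (5, 'aefdcgaecfbbfeefacgegbddeababffg')
  6 → (31, 'babffg')
  7 → (15, 'bbfeefacgegbddeababffg')
  8 → (26, 'bddeababffg')
  9 → (16, 'bfeefacgegbddeababffg')
  10 → (33, 'bffg')
  11 → (4, 'caefdcgaecfbbfeefacgegbddeababffg')
  12 → (13, 'cfbbfeefacgegbddeababffg')
  13 → (9, 'cgaecfbbfeefacgegbddeababffg')
  14 → (22, 'cgegbddeababffg')
  15 → (8, 'dcgaecfbbfeefacgegbddeababffg')
  16 → (27, 'ddeababffg')
  17 → (28, 'deababffg')
  18 → (29, 'eababffg')
  19 → (2, 'eacaefdcgaecfbbfeefacgegbddeababffg')
  20 → (12, 'ecfbbfeefacgegbddeababffg')
  21 → (1, 'eeacaefdcgaecfbbfeefacgegbddeababffg')
  22 → (18, 'eefacgegbddeababffg')
  23 → (19, 'efacgegbddeababffg')
  24 → (6, 'efdcgaecfbbfeefacgegbddeababffg')
  25 → (24, 'egbddeababffg')
  26 → (20, 'facgegbddeababffg')
  27 → (14, 'fbbfeefacgegbddeababffg')
  28 → (7, 'fdcgaecfbbfeefacgegbddeababffg')
  29 → (17, 'feefacgegbddeababffg')
  30 → (34, 'ffg')
  31 → (35, 'fg')
  32 → (36, 'g')
  33 → (10, 'gaecfbbfeefacgegbddeababffg')
  34 → (25, 'gbddeababffg')
  35 → (0, 'geeacaefdcgaecfbbfeefacgegbddeababffg')
  36 → (23, 'gegbddeababffg')

[30, 32, 3, 21, 11, 5, 31, 15, 26, 16, 33, 4, 13, 9, 22, 8, 27, 28, 29, 2, 12, 1, 18, 19, 6, 24, 20, 14, 7, 17, 34, 35, 36, 10, 25, 0, 23]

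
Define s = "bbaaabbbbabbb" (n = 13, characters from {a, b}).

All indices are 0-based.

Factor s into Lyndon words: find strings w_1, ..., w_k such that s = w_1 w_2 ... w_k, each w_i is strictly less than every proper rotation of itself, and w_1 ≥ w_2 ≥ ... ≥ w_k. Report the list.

emit factor 1: 'b' (i=0, period=1)
emit factor 2: 'b' (i=1, period=1)
emit factor 3: 'aaabbbbabbb' (i=2, period=11)

["b", "b", "aaabbbbabbb"]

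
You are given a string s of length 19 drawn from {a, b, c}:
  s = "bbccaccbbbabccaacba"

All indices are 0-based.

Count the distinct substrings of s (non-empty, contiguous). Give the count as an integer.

sorted suffixes:
  #0 SA[0]=18  'a'
  #1 SA[1]=14  'aacba'
  #2 SA[2]=10  'abccaacba'
  #3 SA[3]=15  'acba'
  #4 SA[4]=4  'accbbbabccaacba'
  #5 SA[5]=17  'ba'
  #6 SA[6]=9  'babccaacba'
  #7 SA[7]=8  'bbabccaacba'
  #8 SA[8]=7  'bbbabccaacba'
  #9 SA[9]=0  'bbccaccbbbabccaacba'
  #10 SA[10]=11  'bccaacba'
  #11 SA[11]=1  'bccaccbbbabccaacba'
  #12 SA[12]=13  'caacba'
  #13 SA[13]=3  'caccbbbabccaacba'
  #14 SA[14]=16  'cba'
  #15 SA[15]=6  'cbbbabccaacba'
  #16 SA[16]=12  'ccaacba'
  #17 SA[17]=2  'ccaccbbbabccaacba'
  #18 SA[18]=5  'ccbbbabccaacba'

SA = [18, 14, 10, 15, 4, 17, 9, 8, 7, 0, 11, 1, 13, 3, 16, 6, 12, 2, 5]
[i] adj suffixes → lcp
  [1] 18/14 → 1 ('a')
  [2] 14/10 → 1 ('a')
  [3] 10/15 → 1 ('a')
  [4] 15/4 → 2 ('ac')
  [5] 4/17 → 0 ('')
  [6] 17/9 → 2 ('ba')
  [7] 9/8 → 1 ('b')
  [8] 8/7 → 2 ('bb')
  [9] 7/0 → 2 ('bb')
  [10] 0/11 → 1 ('b')
  [11] 11/1 → 4 ('bcca')
  [12] 1/13 → 0 ('')
  [13] 13/3 → 2 ('ca')
  [14] 3/16 → 1 ('c')
  [15] 16/6 → 2 ('cb')
  [16] 6/12 → 1 ('c')
  [17] 12/2 → 3 ('cca')
  [18] 2/5 → 2 ('cc')

n(n+1)/2 = 19·20/2 = 190
Σ LCP = 0 + 1 + 1 + 1 + 2 + 0 + 2 + 1 + 2 + 2 + 1 + 4 + 0 + 2 + 1 + 2 + 1 + 3 + 2 = 28
distinct = 190 − 28 = 162

162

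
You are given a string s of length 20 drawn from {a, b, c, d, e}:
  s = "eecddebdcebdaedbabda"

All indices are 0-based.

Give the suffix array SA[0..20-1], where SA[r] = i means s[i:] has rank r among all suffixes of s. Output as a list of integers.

[19, 16, 12, 15, 17, 10, 6, 2, 8, 18, 11, 14, 7, 3, 4, 9, 5, 1, 13, 0]

rank→(start, suffix):
  0 → (19, 'a')
  1 → (16, 'abda')
  2 → (12, 'aedbabda')
  3 → (15, 'babda')
  4 → (17, 'bda')
  5 → (10, 'bdaedbabda')
  6 → (6, 'bdcebdaedbabda')
  7 → (2, 'cddebdcebdaedbabda')
  8 → (8, 'cebdaedbabda')
  9 → (18, 'da')
  10 → (11, 'daedbabda')
  11 → (14, 'dbabda')
  12 → (7, 'dcebdaedbabda')
  13 → (3, 'ddebdcebdaedbabda')
  14 → (4, 'debdcebdaedbabda')
  15 → (9, 'ebdaedbabda')
  16 → (5, 'ebdcebdaedbabda')
  17 → (1, 'ecddebdcebdaedbabda')
  18 → (13, 'edbabda')
  19 → (0, 'eecddebdcebdaedbabda')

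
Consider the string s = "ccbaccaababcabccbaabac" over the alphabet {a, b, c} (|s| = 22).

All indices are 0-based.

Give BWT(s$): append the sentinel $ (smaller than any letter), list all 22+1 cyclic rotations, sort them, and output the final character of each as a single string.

ccbaabcbbcaacaaacbccab$

rank  rotation                 last
    0  $ccbaccaababcabccbaabac  c
    1  aababcabccbaabac$ccbacc  c
    2  aabac$ccbaccaababcabccb  b
    3  ababcabccbaabac$ccbacca  a
    4  abac$ccbaccaababcabccba  a
    5  abcabccbaabac$ccbaccaab  b
    6  abccbaabac$ccbaccaababc  c
    7  ac$ccbaccaababcabccbaab  b
    8  accaababcabccbaabac$ccb  b
    9  baabac$ccbaccaababcabcc  c
   10  babcabccbaabac$ccbaccaa  a
   11  bac$ccbaccaababcabccbaa  a
   12  baccaababcabccbaabac$cc  c
   13  bcabccbaabac$ccbaccaaba  a
   14  bccbaabac$ccbaccaababca  a
   15  c$ccbaccaababcabccbaaba  a
   16  caababcabccbaabac$ccbac  c
   17  cabccbaabac$ccbaccaabab  b
   18  cbaabac$ccbaccaababcabc  c
   19  cbaccaababcabccbaabac$c  c
   20  ccaababcabccbaabac$ccba  a
   21  ccbaabac$ccbaccaababcab  b
   22  ccbaccaababcabccbaabac$  $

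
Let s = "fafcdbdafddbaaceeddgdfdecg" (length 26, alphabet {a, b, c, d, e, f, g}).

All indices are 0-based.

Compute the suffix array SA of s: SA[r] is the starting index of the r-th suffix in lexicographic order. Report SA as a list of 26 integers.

[12, 13, 1, 7, 11, 5, 3, 14, 24, 6, 10, 4, 9, 17, 22, 20, 18, 23, 16, 15, 0, 2, 8, 21, 25, 19]

rank→(start, suffix):
  0 → (12, 'aaceeddgdfdecg')
  1 → (13, 'aceeddgdfdecg')
  2 → (1, 'afcdbdafddbaaceeddgdfdecg')
  3 → (7, 'afddbaaceeddgdfdecg')
  4 → (11, 'baaceeddgdfdecg')
  5 → (5, 'bdafddbaaceeddgdfdecg')
  6 → (3, 'cdbdafddbaaceeddgdfdecg')
  7 → (14, 'ceeddgdfdecg')
  8 → (24, 'cg')
  9 → (6, 'dafddbaaceeddgdfdecg')
  10 → (10, 'dbaaceeddgdfdecg')
  11 → (4, 'dbdafddbaaceeddgdfdecg')
  12 → (9, 'ddbaaceeddgdfdecg')
  13 → (17, 'ddgdfdecg')
  14 → (22, 'decg')
  15 → (20, 'dfdecg')
  16 → (18, 'dgdfdecg')
  17 → (23, 'ecg')
  18 → (16, 'eddgdfdecg')
  19 → (15, 'eeddgdfdecg')
  20 → (0, 'fafcdbdafddbaaceeddgdfdecg')
  21 → (2, 'fcdbdafddbaaceeddgdfdecg')
  22 → (8, 'fddbaaceeddgdfdecg')
  23 → (21, 'fdecg')
  24 → (25, 'g')
  25 → (19, 'gdfdecg')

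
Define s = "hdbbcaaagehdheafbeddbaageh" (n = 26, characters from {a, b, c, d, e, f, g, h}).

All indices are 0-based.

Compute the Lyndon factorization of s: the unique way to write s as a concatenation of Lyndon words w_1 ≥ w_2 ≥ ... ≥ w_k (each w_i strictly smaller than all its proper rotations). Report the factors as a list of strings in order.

["h", "d", "bbc", "aaagehdheafbeddbaageh"]

emit factor 1: 'h' (i=0, period=1)
emit factor 2: 'd' (i=1, period=1)
emit factor 3: 'bbc' (i=2, period=3)
emit factor 4: 'aaagehdheafbeddbaageh' (i=5, period=21)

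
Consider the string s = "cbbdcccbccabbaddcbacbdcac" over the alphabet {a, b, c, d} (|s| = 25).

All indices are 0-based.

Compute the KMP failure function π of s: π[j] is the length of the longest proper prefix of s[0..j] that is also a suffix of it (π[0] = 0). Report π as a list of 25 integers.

[0, 0, 0, 0, 1, 1, 1, 2, 1, 1, 0, 0, 0, 0, 0, 0, 1, 2, 0, 1, 2, 0, 1, 0, 1]

π[0] = 0
j=1 s[j]='b': π[1]=0 (border '')
j=2 s[j]='b': π[2]=0 (border '')
j=3 s[j]='d': π[3]=0 (border '')
j=4 s[j]='c': π[4]=1 (border 'c')
j=5 s[j]='c': k: 1→0; π[5]=1 (border 'c')
j=6 s[j]='c': k: 1→0; π[6]=1 (border 'c')
j=7 s[j]='b': π[7]=2 (border 'cb')
j=8 s[j]='c': k: 2→0; π[8]=1 (border 'c')
j=9 s[j]='c': k: 1→0; π[9]=1 (border 'c')
j=10 s[j]='a': k: 1→0; π[10]=0 (border '')
j=11 s[j]='b': π[11]=0 (border '')
j=12 s[j]='b': π[12]=0 (border '')
j=13 s[j]='a': π[13]=0 (border '')
j=14 s[j]='d': π[14]=0 (border '')
j=15 s[j]='d': π[15]=0 (border '')
j=16 s[j]='c': π[16]=1 (border 'c')
j=17 s[j]='b': π[17]=2 (border 'cb')
j=18 s[j]='a': k: 2→0; π[18]=0 (border '')
j=19 s[j]='c': π[19]=1 (border 'c')
j=20 s[j]='b': π[20]=2 (border 'cb')
j=21 s[j]='d': k: 2→0; π[21]=0 (border '')
j=22 s[j]='c': π[22]=1 (border 'c')
j=23 s[j]='a': k: 1→0; π[23]=0 (border '')
j=24 s[j]='c': π[24]=1 (border 'c')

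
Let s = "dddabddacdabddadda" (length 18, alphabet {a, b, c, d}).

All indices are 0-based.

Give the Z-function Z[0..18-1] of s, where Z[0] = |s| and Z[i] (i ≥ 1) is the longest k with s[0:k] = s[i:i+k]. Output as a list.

[18, 2, 1, 0, 0, 2, 1, 0, 0, 1, 0, 0, 2, 1, 0, 2, 1, 0]

Z[0]=18
i=1: i≥r, start 0; Z[1]=2 grow→box=[1,3)
i=2: min(r-i=1, Z[1]=2)=1; Z[2]=1
i=3: i≥r, start 0; Z[3]=0
i=4: i≥r, start 0; Z[4]=0
i=5: i≥r, start 0; Z[5]=2 grow→box=[5,7)
i=6: min(r-i=1, Z[1]=2)=1; Z[6]=1
i=7: i≥r, start 0; Z[7]=0
i=8: i≥r, start 0; Z[8]=0
i=9: i≥r, start 0; Z[9]=1 grow→box=[9,10)
i=10: i≥r, start 0; Z[10]=0
i=11: i≥r, start 0; Z[11]=0
i=12: i≥r, start 0; Z[12]=2 grow→box=[12,14)
i=13: min(r-i=1, Z[1]=2)=1; Z[13]=1
i=14: i≥r, start 0; Z[14]=0
i=15: i≥r, start 0; Z[15]=2 grow→box=[15,17)
i=16: min(r-i=1, Z[1]=2)=1; Z[16]=1
i=17: i≥r, start 0; Z[17]=0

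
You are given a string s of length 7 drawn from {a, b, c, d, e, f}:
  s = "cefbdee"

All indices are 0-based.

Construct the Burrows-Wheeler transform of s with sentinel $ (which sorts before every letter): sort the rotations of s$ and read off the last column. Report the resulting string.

ef$bedce

rank  rotation  last
    0  $cefbdee  e
    1  bdee$cef  f
    2  cefbdee$  $
    3  dee$cefb  b
    4  e$cefbde  e
    5  ee$cefbd  d
    6  efbdee$c  c
    7  fbdee$ce  e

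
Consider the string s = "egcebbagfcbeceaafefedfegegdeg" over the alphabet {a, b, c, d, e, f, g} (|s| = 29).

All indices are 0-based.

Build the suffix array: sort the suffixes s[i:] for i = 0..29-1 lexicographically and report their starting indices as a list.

[14, 15, 6, 5, 4, 10, 9, 12, 2, 26, 20, 13, 3, 11, 19, 17, 27, 0, 24, 22, 8, 18, 16, 21, 28, 1, 25, 23, 7]

rank | idx | suffix
   0 |  14 | aafefedfegegdeg
   1 |  15 | afefedfegegdeg
   2 |   6 | agfcbeceaafefedfegegdeg
   3 |   5 | bagfcbeceaafefedfegegdeg
   4 |   4 | bbagfcbeceaafefedfegegdeg
   5 |  10 | beceaafefedfegegdeg
   6 |   9 | cbeceaafefedfegegdeg
   7 |  12 | ceaafefedfegegdeg
   8 |   2 | cebbagfcbeceaafefedfegegdeg
   9 |  26 | deg
  10 |  20 | dfegegdeg
  11 |  13 | eaafefedfegegdeg
  12 |   3 | ebbagfcbeceaafefedfegegdeg
  13 |  11 | eceaafefedfegegdeg
  14 |  19 | edfegegdeg
  15 |  17 | efedfegegdeg
  16 |  27 | eg
  17 |   0 | egcebbagfcbeceaafefedfegegdeg
  18 |  24 | egdeg
  19 |  22 | egegdeg
  20 |   8 | fcbeceaafefedfegegdeg
  21 |  18 | fedfegegdeg
  22 |  16 | fefedfegegdeg
  23 |  21 | fegegdeg
  24 |  28 | g
  25 |   1 | gcebbagfcbeceaafefedfegegdeg
  26 |  25 | gdeg
  27 |  23 | gegdeg
  28 |   7 | gfcbeceaafefedfegegdeg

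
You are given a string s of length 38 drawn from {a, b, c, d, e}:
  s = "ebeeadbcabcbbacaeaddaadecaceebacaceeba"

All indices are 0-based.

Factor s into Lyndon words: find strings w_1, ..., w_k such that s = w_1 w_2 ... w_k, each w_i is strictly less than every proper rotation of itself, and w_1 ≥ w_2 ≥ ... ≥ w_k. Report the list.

["e", "bee", "adbc", "abcbbacaeadd", "aadecaceebacaceeb", "a"]

emit factor 1: 'e' (i=0, period=1)
emit factor 2: 'bee' (i=1, period=3)
emit factor 3: 'adbc' (i=4, period=4)
emit factor 4: 'abcbbacaeadd' (i=8, period=12)
emit factor 5: 'aadecaceebacaceeb' (i=20, period=17)
emit factor 6: 'a' (i=37, period=1)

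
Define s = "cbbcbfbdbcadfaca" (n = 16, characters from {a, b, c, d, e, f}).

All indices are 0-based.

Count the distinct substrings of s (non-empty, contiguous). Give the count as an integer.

122

sorted suffixes:
  #0 SA[0]=15  'a'
  #1 SA[1]=13  'aca'
  #2 SA[2]=10  'adfaca'
  #3 SA[3]=1  'bbcbfbdbcadfaca'
  #4 SA[4]=8  'bcadfaca'
  #5 SA[5]=2  'bcbfbdbcadfaca'
  #6 SA[6]=6  'bdbcadfaca'
  #7 SA[7]=4  'bfbdbcadfaca'
  #8 SA[8]=14  'ca'
  #9 SA[9]=9  'cadfaca'
  #10 SA[10]=0  'cbbcbfbdbcadfaca'
  #11 SA[11]=3  'cbfbdbcadfaca'
  #12 SA[12]=7  'dbcadfaca'
  #13 SA[13]=11  'dfaca'
  #14 SA[14]=12  'faca'
  #15 SA[15]=5  'fbdbcadfaca'

SA = [15, 13, 10, 1, 8, 2, 6, 4, 14, 9, 0, 3, 7, 11, 12, 5]
i: (SA[i-1],SA[i]) lcp shared
  1: (15,13) 1 'a'
  2: (13,10) 1 'a'
  3: (10,1) 0 ''
  4: (1,8) 1 'b'
  5: (8,2) 2 'bc'
  6: (2,6) 1 'b'
  7: (6,4) 1 'b'
  8: (4,14) 0 ''
  9: (14,9) 2 'ca'
  10: (9,0) 1 'c'
  11: (0,3) 2 'cb'
  12: (3,7) 0 ''
  13: (7,11) 1 'd'
  14: (11,12) 0 ''
  15: (12,5) 1 'f'

n(n+1)/2 = 16·17/2 = 136
Σ LCP = 0 + 1 + 1 + 0 + 1 + 2 + 1 + 1 + 0 + 2 + 1 + 2 + 0 + 1 + 0 + 1 = 14
distinct = 136 − 14 = 122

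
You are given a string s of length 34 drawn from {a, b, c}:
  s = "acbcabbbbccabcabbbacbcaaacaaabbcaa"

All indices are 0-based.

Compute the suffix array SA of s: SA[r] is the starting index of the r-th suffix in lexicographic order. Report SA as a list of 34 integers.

[33, 32, 26, 22, 27, 23, 14, 4, 28, 11, 24, 18, 0, 17, 16, 15, 5, 6, 29, 7, 30, 20, 12, 2, 8, 31, 25, 21, 13, 3, 10, 19, 1, 9]

sorted suffixes:
  #0 SA[0]=33  'a'
  #1 SA[1]=32  'aa'
  #2 SA[2]=26  'aaabbcaa'
  #3 SA[3]=22  'aaacaaabbcaa'
  #4 SA[4]=27  'aabbcaa'
  #5 SA[5]=23  'aacaaabbcaa'
  #6 SA[6]=14  'abbbacbcaaacaaabbcaa'
  #7 SA[7]=4  'abbbbccabcabbbacbcaaacaaabbcaa'
  #8 SA[8]=28  'abbcaa'
  #9 SA[9]=11  'abcabbbacbcaaacaaabbcaa'
  #10 SA[10]=24  'acaaabbcaa'
  #11 SA[11]=18  'acbcaaacaaabbcaa'
  #12 SA[12]=0  'acbcabbbbccabcabbbacbcaaacaaabbcaa'
  #13 SA[13]=17  'bacbcaaacaaabbcaa'
  #14 SA[14]=16  'bbacbcaaacaaabbcaa'
  #15 SA[15]=15  'bbbacbcaaacaaabbcaa'
  #16 SA[16]=5  'bbbbccabcabbbacbcaaacaaabbcaa'
  #17 SA[17]=6  'bbbccabcabbbacbcaaacaaabbcaa'
  #18 SA[18]=29  'bbcaa'
  #19 SA[19]=7  'bbccabcabbbacbcaaacaaabbcaa'
  #20 SA[20]=30  'bcaa'
  #21 SA[21]=20  'bcaaacaaabbcaa'
  #22 SA[22]=12  'bcabbbacbcaaacaaabbcaa'
  #23 SA[23]=2  'bcabbbbccabcabbbacbcaaacaaabbcaa'
  #24 SA[24]=8  'bccabcabbbacbcaaacaaabbcaa'
  #25 SA[25]=31  'caa'
  #26 SA[26]=25  'caaabbcaa'
  #27 SA[27]=21  'caaacaaabbcaa'
  #28 SA[28]=13  'cabbbacbcaaacaaabbcaa'
  #29 SA[29]=3  'cabbbbccabcabbbacbcaaacaaabbcaa'
  #30 SA[30]=10  'cabcabbbacbcaaacaaabbcaa'
  #31 SA[31]=19  'cbcaaacaaabbcaa'
  #32 SA[32]=1  'cbcabbbbccabcabbbacbcaaacaaabbcaa'
  #33 SA[33]=9  'ccabcabbbacbcaaacaaabbcaa'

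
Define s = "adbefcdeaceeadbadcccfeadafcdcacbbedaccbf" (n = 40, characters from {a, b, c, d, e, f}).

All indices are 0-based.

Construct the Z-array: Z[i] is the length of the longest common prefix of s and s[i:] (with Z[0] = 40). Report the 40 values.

[40, 0, 0, 0, 0, 0, 0, 0, 1, 0, 0, 0, 3, 0, 0, 2, 0, 0, 0, 0, 0, 0, 2, 0, 1, 0, 0, 0, 0, 1, 0, 0, 0, 0, 0, 1, 0, 0, 0, 0]

Z[0]=40
i=1: i≥r, start 0; Z[1]=0
i=2: i≥r, start 0; Z[2]=0
i=3: i≥r, start 0; Z[3]=0
i=4: i≥r, start 0; Z[4]=0
i=5: i≥r, start 0; Z[5]=0
i=6: i≥r, start 0; Z[6]=0
i=7: i≥r, start 0; Z[7]=0
i=8: i≥r, start 0; Z[8]=1 scan→box=[8,9)
i=9: i≥r, start 0; Z[9]=0
i=10: i≥r, start 0; Z[10]=0
i=11: i≥r, start 0; Z[11]=0
i=12: i≥r, start 0; Z[12]=3 scan→box=[12,15)
i=13: min(r-i=2, Z[1]=0)=0; Z[13]=0
i=14: min(r-i=1, Z[2]=0)=0; Z[14]=0
i=15: i≥r, start 0; Z[15]=2 scan→box=[15,17)
i=16: min(r-i=1, Z[1]=0)=0; Z[16]=0
i=17: i≥r, start 0; Z[17]=0
i=18: i≥r, start 0; Z[18]=0
i=19: i≥r, start 0; Z[19]=0
i=20: i≥r, start 0; Z[20]=0
i=21: i≥r, start 0; Z[21]=0
i=22: i≥r, start 0; Z[22]=2 scan→box=[22,24)
i=23: min(r-i=1, Z[1]=0)=0; Z[23]=0
i=24: i≥r, start 0; Z[24]=1 scan→box=[24,25)
i=25: i≥r, start 0; Z[25]=0
i=26: i≥r, start 0; Z[26]=0
i=27: i≥r, start 0; Z[27]=0
i=28: i≥r, start 0; Z[28]=0
i=29: i≥r, start 0; Z[29]=1 scan→box=[29,30)
i=30: i≥r, start 0; Z[30]=0
i=31: i≥r, start 0; Z[31]=0
i=32: i≥r, start 0; Z[32]=0
i=33: i≥r, start 0; Z[33]=0
i=34: i≥r, start 0; Z[34]=0
i=35: i≥r, start 0; Z[35]=1 scan→box=[35,36)
i=36: i≥r, start 0; Z[36]=0
i=37: i≥r, start 0; Z[37]=0
i=38: i≥r, start 0; Z[38]=0
i=39: i≥r, start 0; Z[39]=0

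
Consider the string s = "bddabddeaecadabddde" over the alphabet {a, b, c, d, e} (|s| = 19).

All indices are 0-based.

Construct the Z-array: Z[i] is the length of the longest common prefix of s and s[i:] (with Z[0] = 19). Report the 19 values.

Z[0]=19
i=1: fresh scan; Z[1]=0
i=2: fresh scan; Z[2]=0
i=3: fresh scan; Z[3]=0
i=4: fresh scan; Z[4]=3 grow→box=[4,7)
i=5: min(r-i=2, Z[1]=0)=0; Z[5]=0
i=6: min(r-i=1, Z[2]=0)=0; Z[6]=0
i=7: fresh scan; Z[7]=0
i=8: fresh scan; Z[8]=0
i=9: fresh scan; Z[9]=0
i=10: fresh scan; Z[10]=0
i=11: fresh scan; Z[11]=0
i=12: fresh scan; Z[12]=0
i=13: fresh scan; Z[13]=0
i=14: fresh scan; Z[14]=3 grow→box=[14,17)
i=15: min(r-i=2, Z[1]=0)=0; Z[15]=0
i=16: min(r-i=1, Z[2]=0)=0; Z[16]=0
i=17: fresh scan; Z[17]=0
i=18: fresh scan; Z[18]=0

[19, 0, 0, 0, 3, 0, 0, 0, 0, 0, 0, 0, 0, 0, 3, 0, 0, 0, 0]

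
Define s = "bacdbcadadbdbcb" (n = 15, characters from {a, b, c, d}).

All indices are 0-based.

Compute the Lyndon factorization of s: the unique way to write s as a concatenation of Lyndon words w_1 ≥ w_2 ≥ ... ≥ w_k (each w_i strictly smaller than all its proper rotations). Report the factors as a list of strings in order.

emit factor 1: 'b' (i=0, period=1)
emit factor 2: 'acdbcadadbdbcb' (i=1, period=14)

["b", "acdbcadadbdbcb"]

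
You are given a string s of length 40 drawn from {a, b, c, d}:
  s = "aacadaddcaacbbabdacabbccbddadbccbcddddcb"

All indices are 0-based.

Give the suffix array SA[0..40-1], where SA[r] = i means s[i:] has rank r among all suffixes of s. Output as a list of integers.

[0, 9, 19, 14, 17, 1, 10, 3, 27, 5, 39, 13, 12, 20, 29, 21, 32, 15, 24, 8, 18, 2, 38, 11, 31, 23, 30, 22, 33, 16, 26, 4, 28, 7, 37, 25, 6, 36, 35, 34]

sorted suffixes:
  #0 SA[0]=0  'aacadaddcaacbbabdacabbccbddadbccbcddddcb'
  #1 SA[1]=9  'aacbbabdacabbccbddadbccbcddddcb'
  #2 SA[2]=19  'abbccbddadbccbcddddcb'
  #3 SA[3]=14  'abdacabbccbddadbccbcddddcb'
  #4 SA[4]=17  'acabbccbddadbccbcddddcb'
  #5 SA[5]=1  'acadaddcaacbbabdacabbccbddadbccbcddddcb'
  #6 SA[6]=10  'acbbabdacabbccbddadbccbcddddcb'
  #7 SA[7]=3  'adaddcaacbbabdacabbccbddadbccbcddddcb'
  #8 SA[8]=27  'adbccbcddddcb'
  #9 SA[9]=5  'addcaacbbabdacabbccbddadbccbcddddcb'
  #10 SA[10]=39  'b'
  #11 SA[11]=13  'babdacabbccbddadbccbcddddcb'
  #12 SA[12]=12  'bbabdacabbccbddadbccbcddddcb'
  #13 SA[13]=20  'bbccbddadbccbcddddcb'
  #14 SA[14]=29  'bccbcddddcb'
  #15 SA[15]=21  'bccbddadbccbcddddcb'
  #16 SA[16]=32  'bcddddcb'
  #17 SA[17]=15  'bdacabbccbddadbccbcddddcb'
  #18 SA[18]=24  'bddadbccbcddddcb'
  #19 SA[19]=8  'caacbbabdacabbccbddadbccbcddddcb'
  #20 SA[20]=18  'cabbccbddadbccbcddddcb'
  #21 SA[21]=2  'cadaddcaacbbabdacabbccbddadbccbcddddcb'
  #22 SA[22]=38  'cb'
  #23 SA[23]=11  'cbbabdacabbccbddadbccbcddddcb'
  #24 SA[24]=31  'cbcddddcb'
  #25 SA[25]=23  'cbddadbccbcddddcb'
  #26 SA[26]=30  'ccbcddddcb'
  #27 SA[27]=22  'ccbddadbccbcddddcb'
  #28 SA[28]=33  'cddddcb'
  #29 SA[29]=16  'dacabbccbddadbccbcddddcb'
  #30 SA[30]=26  'dadbccbcddddcb'
  #31 SA[31]=4  'daddcaacbbabdacabbccbddadbccbcddddcb'
  #32 SA[32]=28  'dbccbcddddcb'
  #33 SA[33]=7  'dcaacbbabdacabbccbddadbccbcddddcb'
  #34 SA[34]=37  'dcb'
  #35 SA[35]=25  'ddadbccbcddddcb'
  #36 SA[36]=6  'ddcaacbbabdacabbccbddadbccbcddddcb'
  #37 SA[37]=36  'ddcb'
  #38 SA[38]=35  'dddcb'
  #39 SA[39]=34  'ddddcb'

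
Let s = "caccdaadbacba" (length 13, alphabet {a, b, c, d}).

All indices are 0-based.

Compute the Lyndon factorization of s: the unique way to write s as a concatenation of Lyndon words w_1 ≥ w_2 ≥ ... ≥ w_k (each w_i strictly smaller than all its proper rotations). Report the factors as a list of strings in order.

emit factor 1: 'c' (i=0, period=1)
emit factor 2: 'accd' (i=1, period=4)
emit factor 3: 'aadbacb' (i=5, period=7)
emit factor 4: 'a' (i=12, period=1)

["c", "accd", "aadbacb", "a"]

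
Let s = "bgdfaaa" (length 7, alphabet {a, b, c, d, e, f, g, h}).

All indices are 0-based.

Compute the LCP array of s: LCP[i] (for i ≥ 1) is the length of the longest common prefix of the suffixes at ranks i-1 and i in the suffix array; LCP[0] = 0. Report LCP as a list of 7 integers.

[0, 1, 2, 0, 0, 0, 0]

rank | idx | suffix
   0 |   6 | a
   1 |   5 | aa
   2 |   4 | aaa
   3 |   0 | bgdfaaa
   4 |   2 | dfaaa
   5 |   3 | faaa
   6 |   1 | gdfaaa

SA = [6, 5, 4, 0, 2, 3, 1]
i: (SA[i-1],SA[i]) lcp shared
  1: (6,5) 1 'a'
  2: (5,4) 2 'aa'
  3: (4,0) 0 ''
  4: (0,2) 0 ''
  5: (2,3) 0 ''
  6: (3,1) 0 ''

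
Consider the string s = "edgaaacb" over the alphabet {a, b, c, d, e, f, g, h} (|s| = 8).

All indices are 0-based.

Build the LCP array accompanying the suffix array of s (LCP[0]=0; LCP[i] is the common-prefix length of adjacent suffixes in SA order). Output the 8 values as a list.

sorted suffixes:
  #0 SA[0]=3  'aaacb'
  #1 SA[1]=4  'aacb'
  #2 SA[2]=5  'acb'
  #3 SA[3]=7  'b'
  #4 SA[4]=6  'cb'
  #5 SA[5]=1  'dgaaacb'
  #6 SA[6]=0  'edgaaacb'
  #7 SA[7]=2  'gaaacb'

SA = [3, 4, 5, 7, 6, 1, 0, 2]
i: (SA[i-1],SA[i]) lcp shared
  1: (3,4) 2 'aa'
  2: (4,5) 1 'a'
  3: (5,7) 0 ''
  4: (7,6) 0 ''
  5: (6,1) 0 ''
  6: (1,0) 0 ''
  7: (0,2) 0 ''

[0, 2, 1, 0, 0, 0, 0, 0]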